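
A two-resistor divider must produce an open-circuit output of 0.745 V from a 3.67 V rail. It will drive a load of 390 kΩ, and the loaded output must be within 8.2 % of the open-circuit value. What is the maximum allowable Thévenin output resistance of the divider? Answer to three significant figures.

Loading drop = R_th/(R_th + R_L) ≤ 0.0820, so R_th ≤ R_L · ε/(1−ε) = 390 kΩ × 0.0820/0.9180 = 34.8 kΩ.
(Any R1, R2 with R2/(R1+R2) = 0.203 and R1‖R2 ≤ 34.8 kΩ will meet the spec.)

R_th ≤ 34.8 kΩ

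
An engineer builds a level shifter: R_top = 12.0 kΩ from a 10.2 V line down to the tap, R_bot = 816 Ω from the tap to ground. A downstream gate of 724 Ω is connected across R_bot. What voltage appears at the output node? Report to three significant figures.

The load sits in parallel with R_bot: R_bot‖R_L = (816 × 724) / (816 + 724) = 383.6 Ω.
V_out = 10.2 × 383.6 / (12000 + 383.6) = 10.2 × 383.6/12380 = 0.316 V.

V_out ≈ 0.316 V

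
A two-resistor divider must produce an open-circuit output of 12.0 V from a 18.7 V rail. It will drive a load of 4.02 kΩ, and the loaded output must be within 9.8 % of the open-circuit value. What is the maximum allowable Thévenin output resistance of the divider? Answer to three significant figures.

Loading drop = R_th/(R_th + R_L) ≤ 0.0980, so R_th ≤ R_L · ε/(1−ε) = 4.02 kΩ × 0.0980/0.9020 = 437 Ω.

R_th ≤ 437 Ω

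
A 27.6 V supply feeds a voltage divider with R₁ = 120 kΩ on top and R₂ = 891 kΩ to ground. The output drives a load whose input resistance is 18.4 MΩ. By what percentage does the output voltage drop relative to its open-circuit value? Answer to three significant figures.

The divider's output (Thévenin) resistance is R₁‖R₂ = 105.8 kΩ.
Fractional drop under load = R_th/(R_th + R_L) = 105.8 / (105.8 + 18400) = 0.005715.
So the output falls by 0.571 %.

0.571 %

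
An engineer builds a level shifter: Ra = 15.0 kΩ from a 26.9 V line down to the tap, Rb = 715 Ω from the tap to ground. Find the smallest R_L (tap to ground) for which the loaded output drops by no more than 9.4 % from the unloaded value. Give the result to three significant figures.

Output resistance R_th = Ra‖Rb = (15000 × 715)/15720 = 682.5 Ω.
The fractional drop is R_th/(R_th + R_L); requiring this ≤ 0.0940 gives R_L ≥ R_th(1/0.0940 − 1) = 682.5 × 9.638 = 6.58 kΩ.

R_L(min) ≈ 6.58 kΩ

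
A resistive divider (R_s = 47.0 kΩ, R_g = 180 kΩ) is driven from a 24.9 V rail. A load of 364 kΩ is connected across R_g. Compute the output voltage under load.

The load sits in parallel with R_g: R_g‖R_L = (180 × 364) / (180 + 364) = 120.4 kΩ.
V_out = 24.9 × 120.4 / (47.0 + 120.4) = 24.9 × 120.4/167.4 = 17.9 V.

V_out ≈ 17.9 V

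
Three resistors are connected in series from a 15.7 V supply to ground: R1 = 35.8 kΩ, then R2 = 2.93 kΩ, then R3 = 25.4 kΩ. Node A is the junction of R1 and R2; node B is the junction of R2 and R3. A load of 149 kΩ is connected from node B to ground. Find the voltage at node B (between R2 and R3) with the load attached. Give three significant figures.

V ≈ 5.64 V

At node B, R3 is in parallel with the load: R3‖R_L = 21.70 kΩ.
Below node A the resistance is R2 + (R3‖R_L) = 24.63 kΩ, so V_A = 15.7 × 24.63/60.43 = 6.399 V.
Then V_B = V_A × (R3‖R_L)/(R2 + R3‖R_L) = 6.399 × 21.70/24.63 = 5.64 V.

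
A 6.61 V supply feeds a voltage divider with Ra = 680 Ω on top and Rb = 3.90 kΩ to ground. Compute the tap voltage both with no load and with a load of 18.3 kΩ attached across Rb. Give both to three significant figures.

Unloaded: 5.63 V; loaded: 5.46 V

Open-circuit: V = 6.61 × 3900/(680 + 3900) = 5.63 V.
With the load, Rb becomes Rb‖R_L = 3215 Ω, so V = 6.61 × 3215/3895 = 5.46 V.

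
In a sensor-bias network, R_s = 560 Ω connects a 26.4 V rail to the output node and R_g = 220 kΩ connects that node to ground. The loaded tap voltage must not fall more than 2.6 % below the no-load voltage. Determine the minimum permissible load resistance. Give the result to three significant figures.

R_L(min) ≈ 20.9 kΩ

Output resistance R_th = R_s‖R_g = (560 × 220000)/220600 = 558.6 Ω.
The fractional drop is R_th/(R_th + R_L); requiring this ≤ 0.0260 gives R_L ≥ R_th(1/0.0260 − 1) = 558.6 × 37.46 = 20.9 kΩ.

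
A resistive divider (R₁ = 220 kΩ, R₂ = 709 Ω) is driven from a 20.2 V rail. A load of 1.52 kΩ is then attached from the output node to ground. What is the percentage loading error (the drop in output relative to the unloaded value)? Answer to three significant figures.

Unloaded V = 20.2 × 709/220700 = 0.06489 V.
Loaded: R₂‖R_L = 483.5 Ω, giving V = 20.2 × 483.5/220500 = 0.04430 V.
Drop = (0.06489 − 0.04430) / 0.06489 = 31.7 %.

31.7 %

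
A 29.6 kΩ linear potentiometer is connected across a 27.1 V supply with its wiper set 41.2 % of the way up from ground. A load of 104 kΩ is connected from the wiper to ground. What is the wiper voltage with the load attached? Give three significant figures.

The wiper splits the pot into (1−α)R = 17.40 kΩ above and αR = 12.20 kΩ below.
Lower section ‖ load = 10.92 kΩ.
V_wiper = 27.1 × 10.92/(17.40 + 10.92) = 10.4 V.

V ≈ 10.4 V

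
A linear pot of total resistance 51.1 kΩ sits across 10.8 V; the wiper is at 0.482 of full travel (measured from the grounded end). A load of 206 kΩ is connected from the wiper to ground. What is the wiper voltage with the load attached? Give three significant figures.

V ≈ 4.90 V

The wiper splits the pot into (1−α)R = 26.47 kΩ above and αR = 24.63 kΩ below.
Lower section ‖ load = 22.00 kΩ.
V_wiper = 10.8 × 22.00/(26.47 + 22.00) = 4.90 V.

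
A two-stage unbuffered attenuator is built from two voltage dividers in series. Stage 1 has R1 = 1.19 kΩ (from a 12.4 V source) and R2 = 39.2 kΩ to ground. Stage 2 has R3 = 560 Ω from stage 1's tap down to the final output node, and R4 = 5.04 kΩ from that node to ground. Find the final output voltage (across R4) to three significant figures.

Stage 2 presents R3+R4 = 5600 Ω as a load on stage 1's tap.
Stage 1's lower leg becomes R2‖(R3+R4) = 4900 Ω, so V_mid = 12.4 × 4900/6090 = 9.977 V.
Stage 2 is itself unloaded: V_out = V_mid × R4/(R3+R4) = 9.977 × 5040/5600 = 8.98 V.

V_out ≈ 8.98 V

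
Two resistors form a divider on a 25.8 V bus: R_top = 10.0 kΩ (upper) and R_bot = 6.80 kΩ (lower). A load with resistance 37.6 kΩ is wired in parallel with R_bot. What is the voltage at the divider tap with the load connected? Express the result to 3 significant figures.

The load sits in parallel with R_bot: R_bot‖R_L = (6.80 × 37.6) / (6.80 + 37.6) = 5.759 kΩ.
V_out = 25.8 × 5.759 / (10.0 + 5.759) = 25.8 × 5.759/15.76 = 9.43 V.
(Unloaded it would have been 10.4 V.)

V_out ≈ 9.43 V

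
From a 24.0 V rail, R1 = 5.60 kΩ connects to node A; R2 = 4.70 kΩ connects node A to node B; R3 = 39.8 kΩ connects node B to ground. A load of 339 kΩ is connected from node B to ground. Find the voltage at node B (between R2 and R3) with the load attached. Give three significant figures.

V ≈ 18.6 V

At node B, R3 is in parallel with the load: R3‖R_L = 35.62 kΩ.
Below node A the resistance is R2 + (R3‖R_L) = 40.32 kΩ, so V_A = 24.0 × 40.32/45.92 = 21.07 V.
Then V_B = V_A × (R3‖R_L)/(R2 + R3‖R_L) = 21.07 × 35.62/40.32 = 18.6 V.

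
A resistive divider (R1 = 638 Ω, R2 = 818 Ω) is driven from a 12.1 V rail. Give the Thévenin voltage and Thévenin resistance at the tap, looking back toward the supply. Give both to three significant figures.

V_th is the open-circuit tap voltage: 12.1 × 818/(638 + 818) = 6.80 V.
With the supply zeroed, R1 and R2 appear in parallel from the tap: R_th = R1‖R2 = (638 × 818)/1456 = 358 Ω.

V_th = 6.80 V, R_th = 358 Ω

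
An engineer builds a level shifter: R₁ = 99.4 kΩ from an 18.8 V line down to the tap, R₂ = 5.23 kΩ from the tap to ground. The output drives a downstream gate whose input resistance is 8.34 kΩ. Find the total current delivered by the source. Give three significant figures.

I ≈ 0.183 mA

R₂‖R_L = 3.214 kΩ, so the source sees R₁ + R₂‖R_L = 102.6 kΩ.
I = 18.8 V / 102.6 kΩ = 0.183 mA.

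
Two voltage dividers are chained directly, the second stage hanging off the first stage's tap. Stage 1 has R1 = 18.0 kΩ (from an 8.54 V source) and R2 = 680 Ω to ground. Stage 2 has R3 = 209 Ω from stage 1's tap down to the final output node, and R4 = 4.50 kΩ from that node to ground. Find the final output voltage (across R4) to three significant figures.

Stage 2 presents R3+R4 = 4709 Ω as a load on stage 1's tap.
Stage 1's lower leg becomes R2‖(R3+R4) = 594.2 Ω, so V_mid = 8.54 × 594.2/18590 = 0.2729 V.
Stage 2 is itself unloaded: V_out = V_mid × R4/(R3+R4) = 0.2729 × 4500/4709 = 0.261 V.

V_out ≈ 0.261 V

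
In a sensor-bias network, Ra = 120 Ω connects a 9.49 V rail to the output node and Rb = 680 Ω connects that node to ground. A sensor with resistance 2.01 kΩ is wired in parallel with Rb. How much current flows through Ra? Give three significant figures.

I ≈ 15.1 mA

Rb‖R_L = 508.1 Ω, so the source sees Ra + Rb‖R_L = 628.1 Ω.
I = 9.49 V / 628.1 Ω = 15.1 mA.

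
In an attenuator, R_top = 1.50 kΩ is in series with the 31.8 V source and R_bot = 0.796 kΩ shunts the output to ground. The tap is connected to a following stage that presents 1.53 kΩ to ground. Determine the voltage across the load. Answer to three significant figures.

The load sits in parallel with R_bot: R_bot‖R_L = (796 × 1530) / (796 + 1530) = 523.6 Ω.
V_out = 31.8 × 523.6 / (1500 + 523.6) = 31.8 × 523.6/2024 = 8.23 V.

V_out ≈ 8.23 V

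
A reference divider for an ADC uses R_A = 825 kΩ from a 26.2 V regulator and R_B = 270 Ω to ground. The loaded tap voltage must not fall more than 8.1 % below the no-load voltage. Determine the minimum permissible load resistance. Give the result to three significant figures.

R_L(min) ≈ 3.06 kΩ

Output resistance R_th = R_A‖R_B = (825000 × 270)/825300 = 269.9 Ω.
The fractional drop is R_th/(R_th + R_L); requiring this ≤ 0.0810 gives R_L ≥ R_th(1/0.0810 − 1) = 269.9 × 11.35 = 3.06 kΩ.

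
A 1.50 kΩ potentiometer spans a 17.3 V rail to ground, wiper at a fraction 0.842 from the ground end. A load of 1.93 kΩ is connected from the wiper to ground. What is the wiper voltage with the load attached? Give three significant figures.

The wiper splits the pot into (1−α)R = 237.0 Ω above and αR = 1263 Ω below.
Lower section ‖ load = 763.4 Ω.
V_wiper = 17.3 × 763.4/(237.0 + 763.4) = 13.2 V.

V ≈ 13.2 V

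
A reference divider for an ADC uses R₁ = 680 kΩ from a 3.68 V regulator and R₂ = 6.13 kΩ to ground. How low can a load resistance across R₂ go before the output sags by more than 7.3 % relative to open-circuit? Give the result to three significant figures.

Output resistance R_th = R₁‖R₂ = (680 × 6.13)/686.1 = 6.075 kΩ.
The fractional drop is R_th/(R_th + R_L); requiring this ≤ 0.0730 gives R_L ≥ R_th(1/0.0730 − 1) = 6.075 × 12.70 = 77.1 kΩ.

R_L(min) ≈ 77.1 kΩ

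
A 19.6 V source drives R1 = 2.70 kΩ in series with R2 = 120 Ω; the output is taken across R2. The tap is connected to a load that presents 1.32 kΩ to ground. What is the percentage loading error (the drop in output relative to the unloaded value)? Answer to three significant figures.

8.01 %

The divider's output (Thévenin) resistance is R1‖R2 = 114.9 Ω.
Fractional drop under load = R_th/(R_th + R_L) = 114.9 / (114.9 + 1320) = 0.08007.
So the output falls by 8.01 %.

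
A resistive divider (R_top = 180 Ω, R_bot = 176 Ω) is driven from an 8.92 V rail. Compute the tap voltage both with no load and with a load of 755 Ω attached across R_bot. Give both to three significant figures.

Open-circuit: V = 8.92 × 176/(180 + 176) = 4.41 V.
With the load, R_bot becomes R_bot‖R_L = 142.7 Ω, so V = 8.92 × 142.7/322.7 = 3.94 V.

Unloaded: 4.41 V; loaded: 3.94 V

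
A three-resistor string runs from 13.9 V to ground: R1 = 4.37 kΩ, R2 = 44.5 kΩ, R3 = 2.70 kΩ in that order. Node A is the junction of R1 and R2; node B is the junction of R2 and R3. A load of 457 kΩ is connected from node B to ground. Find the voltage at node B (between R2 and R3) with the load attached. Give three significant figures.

At node B, R3 is in parallel with the load: R3‖R_L = 2.684 kΩ.
Below node A the resistance is R2 + (R3‖R_L) = 47.18 kΩ, so V_A = 13.9 × 47.18/51.55 = 12.72 V.
Then V_B = V_A × (R3‖R_L)/(R2 + R3‖R_L) = 12.72 × 2.684/47.18 = 0.724 V.

V ≈ 0.724 V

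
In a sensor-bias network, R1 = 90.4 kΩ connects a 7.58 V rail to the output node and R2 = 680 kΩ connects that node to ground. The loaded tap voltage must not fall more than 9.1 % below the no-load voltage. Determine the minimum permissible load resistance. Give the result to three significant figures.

Output resistance R_th = R1‖R2 = (90.4 × 680)/770.4 = 79.79 kΩ.
The fractional drop is R_th/(R_th + R_L); requiring this ≤ 0.0910 gives R_L ≥ R_th(1/0.0910 − 1) = 79.79 × 9.989 = 797 kΩ.

R_L(min) ≈ 797 kΩ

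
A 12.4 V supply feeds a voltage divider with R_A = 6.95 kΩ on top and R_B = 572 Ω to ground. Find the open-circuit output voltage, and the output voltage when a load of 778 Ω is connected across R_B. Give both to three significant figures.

Unloaded: 0.943 V; loaded: 0.562 V

Open-circuit: V = 12.4 × 572/(6950 + 572) = 0.943 V.
With the load, R_B becomes R_B‖R_L = 329.6 Ω, so V = 12.4 × 329.6/7280 = 0.562 V.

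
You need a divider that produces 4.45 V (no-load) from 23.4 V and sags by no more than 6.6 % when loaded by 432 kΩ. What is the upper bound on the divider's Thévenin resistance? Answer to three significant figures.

R_th ≤ 30.5 kΩ

Loading drop = R_th/(R_th + R_L) ≤ 0.0660, so R_th ≤ R_L · ε/(1−ε) = 432 kΩ × 0.0660/0.9340 = 30.5 kΩ.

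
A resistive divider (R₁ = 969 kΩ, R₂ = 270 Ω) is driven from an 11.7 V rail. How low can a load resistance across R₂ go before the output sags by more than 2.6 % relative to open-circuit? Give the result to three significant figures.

R_L(min) ≈ 10.1 kΩ

Output resistance R_th = R₁‖R₂ = (969000 × 270)/969300 = 269.9 Ω.
The fractional drop is R_th/(R_th + R_L); requiring this ≤ 0.0260 gives R_L ≥ R_th(1/0.0260 − 1) = 269.9 × 37.46 = 10.1 kΩ.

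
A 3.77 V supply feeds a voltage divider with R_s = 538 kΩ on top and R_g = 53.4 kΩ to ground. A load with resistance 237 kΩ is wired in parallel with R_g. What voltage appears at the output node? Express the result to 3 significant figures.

V_out ≈ 0.283 V

The load sits in parallel with R_g: R_g‖R_L = (53.4 × 237) / (53.4 + 237) = 43.58 kΩ.
V_out = 3.77 × 43.58 / (538 + 43.58) = 3.77 × 43.58/581.6 = 0.283 V.
(Unloaded it would have been 0.340 V.)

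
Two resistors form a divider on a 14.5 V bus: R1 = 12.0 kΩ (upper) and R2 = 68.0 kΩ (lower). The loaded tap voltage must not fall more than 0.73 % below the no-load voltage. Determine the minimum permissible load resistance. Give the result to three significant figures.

R_L(min) ≈ 1.39 MΩ

Output resistance R_th = R1‖R2 = (12.0 × 68.0)/80.00 = 10.20 kΩ.
The fractional drop is R_th/(R_th + R_L); requiring this ≤ 0.00730 gives R_L ≥ R_th(1/0.00730 − 1) = 10.20 × 136.0 = 1.39 MΩ.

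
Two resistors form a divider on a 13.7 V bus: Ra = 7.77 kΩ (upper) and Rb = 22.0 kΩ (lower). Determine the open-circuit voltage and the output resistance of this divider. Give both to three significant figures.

V_th = 10.1 V, R_th = 5.74 kΩ

V_th is the open-circuit tap voltage: 13.7 × 22.0/(7.77 + 22.0) = 10.1 V.
With the supply zeroed, Ra and Rb appear in parallel from the tap: R_th = Ra‖Rb = (7.77 × 22.0)/29.77 = 5.74 kΩ.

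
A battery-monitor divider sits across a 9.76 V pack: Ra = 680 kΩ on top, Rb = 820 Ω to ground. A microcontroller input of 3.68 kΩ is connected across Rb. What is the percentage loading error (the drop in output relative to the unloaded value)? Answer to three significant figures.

18.2 %

Unloaded V = 9.76 × 820/680800 = 0.01176 V.
Loaded: Rb‖R_L = 670.6 Ω, giving V = 9.76 × 670.6/680700 = 0.009615 V.
Drop = (0.01176 − 0.009615) / 0.01176 = 18.2 %.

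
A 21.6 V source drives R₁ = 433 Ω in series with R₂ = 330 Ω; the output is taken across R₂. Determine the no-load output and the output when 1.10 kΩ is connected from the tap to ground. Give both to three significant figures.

Unloaded: 9.34 V; loaded: 7.98 V

Open-circuit: V = 21.6 × 330/(433 + 330) = 9.34 V.
With the load, R₂ becomes R₂‖R_L = 253.8 Ω, so V = 21.6 × 253.8/686.8 = 7.98 V.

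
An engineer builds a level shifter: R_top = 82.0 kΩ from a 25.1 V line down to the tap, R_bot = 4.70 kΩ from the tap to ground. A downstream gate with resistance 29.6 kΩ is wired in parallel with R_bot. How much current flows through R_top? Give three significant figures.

I ≈ 0.292 mA

R_bot‖R_L = 4.056 kΩ, so the source sees R_top + R_bot‖R_L = 86.06 kΩ.
I = 25.1 V / 86.06 kΩ = 0.292 mA.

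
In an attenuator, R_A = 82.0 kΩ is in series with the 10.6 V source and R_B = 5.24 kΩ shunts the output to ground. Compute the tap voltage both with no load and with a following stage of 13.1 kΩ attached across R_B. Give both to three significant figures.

Open-circuit: V = 10.6 × 5.24/(82.0 + 5.24) = 0.637 V.
With the load, R_B becomes R_B‖R_L = 3.743 kΩ, so V = 10.6 × 3.743/85.74 = 0.463 V.

Unloaded: 0.637 V; loaded: 0.463 V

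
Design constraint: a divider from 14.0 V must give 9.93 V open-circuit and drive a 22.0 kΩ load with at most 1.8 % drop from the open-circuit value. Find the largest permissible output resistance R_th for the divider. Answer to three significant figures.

Loading drop = R_th/(R_th + R_L) ≤ 0.0180, so R_th ≤ R_L · ε/(1−ε) = 22.0 kΩ × 0.0180/0.9820 = 403 Ω.
(Any R1, R2 with R2/(R1+R2) = 0.709 and R1‖R2 ≤ 403 Ω will meet the spec.)

R_th ≤ 403 Ω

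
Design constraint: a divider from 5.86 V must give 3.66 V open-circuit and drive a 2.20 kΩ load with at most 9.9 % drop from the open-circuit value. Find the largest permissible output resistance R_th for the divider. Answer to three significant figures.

Loading drop = R_th/(R_th + R_L) ≤ 0.0990, so R_th ≤ R_L · ε/(1−ε) = 2.20 kΩ × 0.0990/0.9010 = 242 Ω.
(Any R1, R2 with R2/(R1+R2) = 0.625 and R1‖R2 ≤ 242 Ω will meet the spec.)

R_th ≤ 242 Ω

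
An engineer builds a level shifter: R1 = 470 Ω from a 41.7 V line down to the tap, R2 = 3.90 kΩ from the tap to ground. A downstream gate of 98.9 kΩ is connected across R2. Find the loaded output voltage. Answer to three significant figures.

The load sits in parallel with R2: R2‖R_L = (3900 × 98900) / (3900 + 98900) = 3752 Ω.
V_out = 41.7 × 3752 / (470 + 3752) = 41.7 × 3752/4222 = 37.1 V.
(Unloaded it would have been 37.2 V.)

V_out ≈ 37.1 V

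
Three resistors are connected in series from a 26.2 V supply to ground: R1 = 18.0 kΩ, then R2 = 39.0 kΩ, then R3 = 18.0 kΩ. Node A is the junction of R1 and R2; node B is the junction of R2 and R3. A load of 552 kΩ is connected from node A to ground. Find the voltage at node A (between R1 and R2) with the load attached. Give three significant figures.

V ≈ 19.4 V

Below node A the series string R2+R3 = 57.00 kΩ sits in parallel with the 552 kΩ load: 51.67 kΩ.
V_A = 26.2 × 51.67/(18.0 + 51.67) = 19.4 V.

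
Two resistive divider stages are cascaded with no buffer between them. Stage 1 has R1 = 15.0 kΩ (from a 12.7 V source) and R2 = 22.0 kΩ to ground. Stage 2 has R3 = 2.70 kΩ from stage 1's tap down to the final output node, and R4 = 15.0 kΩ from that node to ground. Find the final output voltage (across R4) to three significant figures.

Stage 2 presents R3+R4 = 17.70 kΩ as a load on stage 1's tap.
Stage 1's lower leg becomes R2‖(R3+R4) = 9.809 kΩ, so V_mid = 12.7 × 9.809/24.81 = 5.021 V.
Stage 2 is itself unloaded: V_out = V_mid × R4/(R3+R4) = 5.021 × 15.0/17.70 = 4.26 V.

V_out ≈ 4.26 V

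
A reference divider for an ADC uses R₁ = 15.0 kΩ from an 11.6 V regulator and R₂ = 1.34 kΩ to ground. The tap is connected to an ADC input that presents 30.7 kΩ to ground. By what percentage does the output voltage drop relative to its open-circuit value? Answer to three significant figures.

3.85 %

The divider's output (Thévenin) resistance is R₁‖R₂ = 1.230 kΩ.
Fractional drop under load = R_th/(R_th + R_L) = 1.230 / (1.230 + 30.7) = 0.03853.
So the output falls by 3.85 %.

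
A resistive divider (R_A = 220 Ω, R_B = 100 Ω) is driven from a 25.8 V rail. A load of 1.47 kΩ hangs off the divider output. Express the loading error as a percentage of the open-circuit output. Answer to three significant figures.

The divider's output (Thévenin) resistance is R_A‖R_B = 68.75 Ω.
Fractional drop under load = R_th/(R_th + R_L) = 68.75 / (68.75 + 1470) = 0.04468.
So the output falls by 4.47 %.

4.47 %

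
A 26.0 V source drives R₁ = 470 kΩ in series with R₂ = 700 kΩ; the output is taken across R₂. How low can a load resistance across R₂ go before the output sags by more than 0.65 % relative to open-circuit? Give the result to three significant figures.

Output resistance R_th = R₁‖R₂ = (470 × 700)/1170 = 281.2 kΩ.
The fractional drop is R_th/(R_th + R_L); requiring this ≤ 0.00650 gives R_L ≥ R_th(1/0.00650 − 1) = 281.2 × 152.8 = 43.0 MΩ.

R_L(min) ≈ 43.0 MΩ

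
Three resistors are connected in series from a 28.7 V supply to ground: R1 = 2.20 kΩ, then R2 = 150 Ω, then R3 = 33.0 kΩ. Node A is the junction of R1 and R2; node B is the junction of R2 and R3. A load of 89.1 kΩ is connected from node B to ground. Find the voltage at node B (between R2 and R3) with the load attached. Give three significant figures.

V ≈ 26.1 V

At node B, R3 is in parallel with the load: R3‖R_L = 24080 Ω.
Below node A the resistance is R2 + (R3‖R_L) = 24230 Ω, so V_A = 28.7 × 24230/26430 = 26.31 V.
Then V_B = V_A × (R3‖R_L)/(R2 + R3‖R_L) = 26.31 × 24080/24230 = 26.1 V.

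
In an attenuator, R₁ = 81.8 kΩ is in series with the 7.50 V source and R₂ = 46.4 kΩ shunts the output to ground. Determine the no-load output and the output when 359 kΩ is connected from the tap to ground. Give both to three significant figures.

Open-circuit: V = 7.50 × 46.4/(81.8 + 46.4) = 2.71 V.
With the load, R₂ becomes R₂‖R_L = 41.09 kΩ, so V = 7.50 × 41.09/122.9 = 2.51 V.

Unloaded: 2.71 V; loaded: 2.51 V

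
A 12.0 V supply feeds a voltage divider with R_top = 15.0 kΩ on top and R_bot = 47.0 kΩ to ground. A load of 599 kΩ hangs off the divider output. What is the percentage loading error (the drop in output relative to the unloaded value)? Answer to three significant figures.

1.86 %

The divider's output (Thévenin) resistance is R_top‖R_bot = 11.37 kΩ.
Fractional drop under load = R_th/(R_th + R_L) = 11.37 / (11.37 + 599) = 0.01863.
So the output falls by 1.86 %.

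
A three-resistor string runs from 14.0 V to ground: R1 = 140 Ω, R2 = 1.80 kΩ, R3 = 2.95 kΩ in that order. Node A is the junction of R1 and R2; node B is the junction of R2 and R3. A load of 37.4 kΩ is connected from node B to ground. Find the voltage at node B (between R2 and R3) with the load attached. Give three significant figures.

V ≈ 8.19 V

At node B, R3 is in parallel with the load: R3‖R_L = 2734 Ω.
Below node A the resistance is R2 + (R3‖R_L) = 4534 Ω, so V_A = 14.0 × 4534/4674 = 13.58 V.
Then V_B = V_A × (R3‖R_L)/(R2 + R3‖R_L) = 13.58 × 2734/4534 = 8.19 V.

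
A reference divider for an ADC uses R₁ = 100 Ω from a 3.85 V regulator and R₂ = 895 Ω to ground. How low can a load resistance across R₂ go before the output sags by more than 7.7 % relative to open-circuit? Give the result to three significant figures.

R_L(min) ≈ 1.08 kΩ

Output resistance R_th = R₁‖R₂ = (100 × 895)/995.0 = 89.95 Ω.
The fractional drop is R_th/(R_th + R_L); requiring this ≤ 0.0770 gives R_L ≥ R_th(1/0.0770 − 1) = 89.95 × 11.99 = 1.08 kΩ.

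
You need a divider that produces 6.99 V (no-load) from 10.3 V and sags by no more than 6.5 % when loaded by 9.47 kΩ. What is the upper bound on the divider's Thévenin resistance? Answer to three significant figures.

R_th ≤ 658 Ω

Loading drop = R_th/(R_th + R_L) ≤ 0.0650, so R_th ≤ R_L · ε/(1−ε) = 9.47 kΩ × 0.0650/0.9350 = 658 Ω.
(Any R1, R2 with R2/(R1+R2) = 0.679 and R1‖R2 ≤ 658 Ω will meet the spec.)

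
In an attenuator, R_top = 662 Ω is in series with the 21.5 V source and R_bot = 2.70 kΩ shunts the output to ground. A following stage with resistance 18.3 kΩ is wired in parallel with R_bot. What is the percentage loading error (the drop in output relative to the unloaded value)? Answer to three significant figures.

The divider's output (Thévenin) resistance is R_top‖R_bot = 531.6 Ω.
Fractional drop under load = R_th/(R_th + R_L) = 531.6 / (531.6 + 18300) = 0.02823.
So the output falls by 2.82 %.

2.82 %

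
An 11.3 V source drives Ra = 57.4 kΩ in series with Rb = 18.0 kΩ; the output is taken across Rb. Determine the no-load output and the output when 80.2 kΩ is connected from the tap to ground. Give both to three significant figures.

Unloaded: 2.70 V; loaded: 2.30 V

Open-circuit: V = 11.3 × 18.0/(57.4 + 18.0) = 2.70 V.
With the load, Rb becomes Rb‖R_L = 14.70 kΩ, so V = 11.3 × 14.70/72.10 = 2.30 V.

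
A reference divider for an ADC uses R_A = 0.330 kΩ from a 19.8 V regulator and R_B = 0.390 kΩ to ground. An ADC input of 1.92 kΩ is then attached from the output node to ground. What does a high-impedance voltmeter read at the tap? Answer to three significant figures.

The load sits in parallel with R_B: R_B‖R_L = (390 × 1920) / (390 + 1920) = 324.2 Ω.
V_out = 19.8 × 324.2 / (330 + 324.2) = 19.8 × 324.2/654.2 = 9.81 V.

V_out ≈ 9.81 V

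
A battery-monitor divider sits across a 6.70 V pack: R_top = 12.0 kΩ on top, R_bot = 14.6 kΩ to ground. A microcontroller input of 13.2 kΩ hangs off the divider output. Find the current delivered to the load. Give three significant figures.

I_L ≈ 0.186 mA

R_bot‖R_L = 6.932 kΩ; V_out = 6.70 × 6.932/18.93 = 2.453 V.
I_L = V_out / R_L = 2.453 / 13.2 kΩ = 0.186 mA.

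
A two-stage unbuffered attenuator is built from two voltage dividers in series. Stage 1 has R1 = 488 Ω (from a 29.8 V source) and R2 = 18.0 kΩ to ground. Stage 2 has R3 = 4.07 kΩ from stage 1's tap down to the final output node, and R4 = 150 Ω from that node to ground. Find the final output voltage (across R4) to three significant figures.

Stage 2 presents R3+R4 = 4220 Ω as a load on stage 1's tap.
Stage 1's lower leg becomes R2‖(R3+R4) = 3419 Ω, so V_mid = 29.8 × 3419/3907 = 26.08 V.
Stage 2 is itself unloaded: V_out = V_mid × R4/(R3+R4) = 26.08 × 150/4220 = 0.927 V.

V_out ≈ 0.927 V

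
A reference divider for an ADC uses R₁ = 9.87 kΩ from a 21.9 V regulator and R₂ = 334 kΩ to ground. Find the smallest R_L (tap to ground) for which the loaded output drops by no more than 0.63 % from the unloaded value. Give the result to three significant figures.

Output resistance R_th = R₁‖R₂ = (9.87 × 334)/343.9 = 9.587 kΩ.
The fractional drop is R_th/(R_th + R_L); requiring this ≤ 0.00630 gives R_L ≥ R_th(1/0.00630 − 1) = 9.587 × 157.7 = 1.51 MΩ.

R_L(min) ≈ 1.51 MΩ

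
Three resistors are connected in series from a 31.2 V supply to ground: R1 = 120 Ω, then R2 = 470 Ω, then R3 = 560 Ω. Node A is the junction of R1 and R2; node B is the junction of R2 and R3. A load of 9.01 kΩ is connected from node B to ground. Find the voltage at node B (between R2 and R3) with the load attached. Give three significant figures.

At node B, R3 is in parallel with the load: R3‖R_L = 527.2 Ω.
Below node A the resistance is R2 + (R3‖R_L) = 997.2 Ω, so V_A = 31.2 × 997.2/1117 = 27.85 V.
Then V_B = V_A × (R3‖R_L)/(R2 + R3‖R_L) = 27.85 × 527.2/997.2 = 14.7 V.

V ≈ 14.7 V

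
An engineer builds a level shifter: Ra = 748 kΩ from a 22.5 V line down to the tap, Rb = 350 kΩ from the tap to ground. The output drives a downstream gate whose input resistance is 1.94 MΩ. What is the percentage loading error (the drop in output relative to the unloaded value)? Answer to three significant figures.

10.9 %

The divider's output (Thévenin) resistance is Ra‖Rb = 238.4 kΩ.
Fractional drop under load = R_th/(R_th + R_L) = 238.4 / (238.4 + 1940) = 0.1095.
So the output falls by 10.9 %.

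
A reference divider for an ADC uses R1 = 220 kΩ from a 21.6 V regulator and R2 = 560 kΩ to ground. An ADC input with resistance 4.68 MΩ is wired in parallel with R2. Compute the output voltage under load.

V_out ≈ 15.0 V

The load sits in parallel with R2: R2‖R_L = (560 × 4680) / (560 + 4680) = 500.2 kΩ.
V_out = 21.6 × 500.2 / (220 + 500.2) = 21.6 × 500.2/720.2 = 15.0 V.
(Unloaded it would have been 15.5 V.)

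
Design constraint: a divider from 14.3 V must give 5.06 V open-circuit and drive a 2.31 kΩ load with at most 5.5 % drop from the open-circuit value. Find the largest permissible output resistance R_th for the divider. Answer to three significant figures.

Loading drop = R_th/(R_th + R_L) ≤ 0.0550, so R_th ≤ R_L · ε/(1−ε) = 2.31 kΩ × 0.0550/0.9450 = 134 Ω.
(Any R1, R2 with R2/(R1+R2) = 0.354 and R1‖R2 ≤ 134 Ω will meet the spec.)

R_th ≤ 134 Ω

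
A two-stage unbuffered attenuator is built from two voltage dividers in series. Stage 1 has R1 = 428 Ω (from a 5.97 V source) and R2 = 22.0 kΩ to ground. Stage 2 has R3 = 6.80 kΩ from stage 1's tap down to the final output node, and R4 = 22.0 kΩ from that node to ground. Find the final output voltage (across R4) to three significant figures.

Stage 2 presents R3+R4 = 28800 Ω as a load on stage 1's tap.
Stage 1's lower leg becomes R2‖(R3+R4) = 12470 Ω, so V_mid = 5.97 × 12470/12900 = 5.772 V.
Stage 2 is itself unloaded: V_out = V_mid × R4/(R3+R4) = 5.772 × 22000/28800 = 4.41 V.

V_out ≈ 4.41 V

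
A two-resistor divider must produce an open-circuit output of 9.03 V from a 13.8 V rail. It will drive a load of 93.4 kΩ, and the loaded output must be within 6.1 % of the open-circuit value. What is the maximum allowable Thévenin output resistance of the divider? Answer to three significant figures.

R_th ≤ 6.07 kΩ

Loading drop = R_th/(R_th + R_L) ≤ 0.0610, so R_th ≤ R_L · ε/(1−ε) = 93.4 kΩ × 0.0610/0.9390 = 6.07 kΩ.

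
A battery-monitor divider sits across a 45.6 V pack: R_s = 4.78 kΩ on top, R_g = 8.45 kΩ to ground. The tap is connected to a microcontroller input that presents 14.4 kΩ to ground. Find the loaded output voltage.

V_out ≈ 24.0 V

The load sits in parallel with R_g: R_g‖R_L = (8.45 × 14.4) / (8.45 + 14.4) = 5.325 kΩ.
V_out = 45.6 × 5.325 / (4.78 + 5.325) = 45.6 × 5.325/10.11 = 24.0 V.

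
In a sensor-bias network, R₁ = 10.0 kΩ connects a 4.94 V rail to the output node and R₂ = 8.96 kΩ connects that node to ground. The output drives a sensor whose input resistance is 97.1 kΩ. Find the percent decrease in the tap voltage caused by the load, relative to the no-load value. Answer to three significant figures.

4.64 %

The divider's output (Thévenin) resistance is R₁‖R₂ = 4.726 kΩ.
Fractional drop under load = R_th/(R_th + R_L) = 4.726 / (4.726 + 97.1) = 0.04641.
So the output falls by 4.64 %.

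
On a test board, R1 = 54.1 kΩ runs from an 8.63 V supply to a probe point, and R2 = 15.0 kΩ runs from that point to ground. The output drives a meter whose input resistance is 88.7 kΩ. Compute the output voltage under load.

V_out ≈ 1.65 V

The load sits in parallel with R2: R2‖R_L = (15.0 × 88.7) / (15.0 + 88.7) = 12.83 kΩ.
V_out = 8.63 × 12.83 / (54.1 + 12.83) = 8.63 × 12.83/66.93 = 1.65 V.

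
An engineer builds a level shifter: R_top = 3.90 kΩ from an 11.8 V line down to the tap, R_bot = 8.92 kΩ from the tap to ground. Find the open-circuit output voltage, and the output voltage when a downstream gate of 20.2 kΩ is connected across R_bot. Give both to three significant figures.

Open-circuit: V = 11.8 × 8.92/(3.90 + 8.92) = 8.21 V.
With the load, R_bot becomes R_bot‖R_L = 6.188 kΩ, so V = 11.8 × 6.188/10.09 = 7.24 V.

Unloaded: 8.21 V; loaded: 7.24 V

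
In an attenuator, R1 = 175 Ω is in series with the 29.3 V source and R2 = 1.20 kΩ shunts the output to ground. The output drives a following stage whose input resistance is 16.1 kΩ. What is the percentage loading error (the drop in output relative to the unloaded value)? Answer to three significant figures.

0.940 %

The divider's output (Thévenin) resistance is R1‖R2 = 152.7 Ω.
Fractional drop under load = R_th/(R_th + R_L) = 152.7 / (152.7 + 16100) = 0.009397.
So the output falls by 0.940 %.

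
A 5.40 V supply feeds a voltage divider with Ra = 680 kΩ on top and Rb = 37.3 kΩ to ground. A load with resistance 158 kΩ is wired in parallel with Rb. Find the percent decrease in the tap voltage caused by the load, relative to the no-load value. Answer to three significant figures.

18.3 %

The divider's output (Thévenin) resistance is Ra‖Rb = 35.36 kΩ.
Fractional drop under load = R_th/(R_th + R_L) = 35.36 / (35.36 + 158) = 0.1829.
So the output falls by 18.3 %.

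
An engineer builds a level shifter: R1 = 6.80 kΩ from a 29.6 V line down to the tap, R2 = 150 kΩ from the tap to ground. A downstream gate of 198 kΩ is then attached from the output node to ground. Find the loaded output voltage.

The load sits in parallel with R2: R2‖R_L = (150 × 198) / (150 + 198) = 85.34 kΩ.
V_out = 29.6 × 85.34 / (6.80 + 85.34) = 29.6 × 85.34/92.14 = 27.4 V.

V_out ≈ 27.4 V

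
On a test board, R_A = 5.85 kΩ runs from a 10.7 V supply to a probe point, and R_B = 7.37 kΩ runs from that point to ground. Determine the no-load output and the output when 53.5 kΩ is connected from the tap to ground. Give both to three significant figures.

Open-circuit: V = 10.7 × 7.37/(5.85 + 7.37) = 5.97 V.
With the load, R_B becomes R_B‖R_L = 6.478 kΩ, so V = 10.7 × 6.478/12.33 = 5.62 V.

Unloaded: 5.97 V; loaded: 5.62 V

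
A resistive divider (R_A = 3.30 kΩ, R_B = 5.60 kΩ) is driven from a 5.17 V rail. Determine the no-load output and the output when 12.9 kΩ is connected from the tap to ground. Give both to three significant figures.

Open-circuit: V = 5.17 × 5.60/(3.30 + 5.60) = 3.25 V.
With the load, R_B becomes R_B‖R_L = 3.905 kΩ, so V = 5.17 × 3.905/7.205 = 2.80 V.

Unloaded: 3.25 V; loaded: 2.80 V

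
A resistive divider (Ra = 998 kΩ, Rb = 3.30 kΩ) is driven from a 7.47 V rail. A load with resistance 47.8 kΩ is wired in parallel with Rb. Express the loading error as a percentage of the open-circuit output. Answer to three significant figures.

6.44 %

The divider's output (Thévenin) resistance is Ra‖Rb = 3.289 kΩ.
Fractional drop under load = R_th/(R_th + R_L) = 3.289 / (3.289 + 47.8) = 0.06438.
So the output falls by 6.44 %.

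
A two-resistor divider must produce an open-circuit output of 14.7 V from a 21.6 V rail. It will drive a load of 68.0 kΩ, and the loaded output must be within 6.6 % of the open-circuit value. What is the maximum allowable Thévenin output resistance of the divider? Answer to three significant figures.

R_th ≤ 4.81 kΩ

Loading drop = R_th/(R_th + R_L) ≤ 0.0660, so R_th ≤ R_L · ε/(1−ε) = 68.0 kΩ × 0.0660/0.9340 = 4.81 kΩ.
(Any R1, R2 with R2/(R1+R2) = 0.681 and R1‖R2 ≤ 4.81 kΩ will meet the spec.)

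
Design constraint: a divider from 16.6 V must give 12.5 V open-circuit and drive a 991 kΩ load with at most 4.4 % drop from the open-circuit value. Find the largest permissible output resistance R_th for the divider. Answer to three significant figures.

R_th ≤ 45.6 kΩ

Loading drop = R_th/(R_th + R_L) ≤ 0.0440, so R_th ≤ R_L · ε/(1−ε) = 991 kΩ × 0.0440/0.9560 = 45.6 kΩ.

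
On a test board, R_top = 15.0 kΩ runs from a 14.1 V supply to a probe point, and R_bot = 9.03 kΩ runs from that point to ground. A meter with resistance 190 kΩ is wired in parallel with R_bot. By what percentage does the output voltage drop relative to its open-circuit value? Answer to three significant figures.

The divider's output (Thévenin) resistance is R_top‖R_bot = 5.637 kΩ.
Fractional drop under load = R_th/(R_th + R_L) = 5.637 / (5.637 + 190) = 0.02881.
So the output falls by 2.88 %.

2.88 %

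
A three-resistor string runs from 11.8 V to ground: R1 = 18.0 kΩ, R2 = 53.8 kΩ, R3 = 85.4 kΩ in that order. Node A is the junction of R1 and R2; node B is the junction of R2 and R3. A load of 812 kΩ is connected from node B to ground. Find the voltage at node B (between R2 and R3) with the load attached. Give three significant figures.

V ≈ 6.12 V

At node B, R3 is in parallel with the load: R3‖R_L = 77.27 kΩ.
Below node A the resistance is R2 + (R3‖R_L) = 131.1 kΩ, so V_A = 11.8 × 131.1/149.1 = 10.38 V.
Then V_B = V_A × (R3‖R_L)/(R2 + R3‖R_L) = 10.38 × 77.27/131.1 = 6.12 V.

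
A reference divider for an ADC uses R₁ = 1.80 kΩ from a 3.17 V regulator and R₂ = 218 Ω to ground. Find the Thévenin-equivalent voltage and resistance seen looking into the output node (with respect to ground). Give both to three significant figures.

V_th is the open-circuit tap voltage: 3.17 × 218/(1800 + 218) = 0.342 V.
With the supply zeroed, R₁ and R₂ appear in parallel from the tap: R_th = R₁‖R₂ = (1800 × 218)/2018 = 194 Ω.

V_th = 0.342 V, R_th = 194 Ω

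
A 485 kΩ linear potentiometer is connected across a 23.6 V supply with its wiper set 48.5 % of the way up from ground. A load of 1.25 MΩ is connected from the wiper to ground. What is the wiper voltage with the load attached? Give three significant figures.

V ≈ 10.4 V

The wiper splits the pot into (1−α)R = 249.8 kΩ above and αR = 235.2 kΩ below.
Lower section ‖ load = 198.0 kΩ.
V_wiper = 23.6 × 198.0/(249.8 + 198.0) = 10.4 V.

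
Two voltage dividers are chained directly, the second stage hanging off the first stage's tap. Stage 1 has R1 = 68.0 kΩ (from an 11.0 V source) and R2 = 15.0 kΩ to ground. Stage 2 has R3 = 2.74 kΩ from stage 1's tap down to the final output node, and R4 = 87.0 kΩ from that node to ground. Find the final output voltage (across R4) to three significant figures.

V_out ≈ 1.70 V

Stage 2 presents R3+R4 = 89.74 kΩ as a load on stage 1's tap.
Stage 1's lower leg becomes R2‖(R3+R4) = 12.85 kΩ, so V_mid = 11.0 × 12.85/80.85 = 1.749 V.
Stage 2 is itself unloaded: V_out = V_mid × R4/(R3+R4) = 1.749 × 87.0/89.74 = 1.70 V.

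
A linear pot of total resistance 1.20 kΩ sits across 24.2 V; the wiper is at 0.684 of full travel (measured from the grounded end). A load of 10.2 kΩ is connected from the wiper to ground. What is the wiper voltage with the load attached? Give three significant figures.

V ≈ 16.1 V

The wiper splits the pot into (1−α)R = 379.2 Ω above and αR = 820.8 Ω below.
Lower section ‖ load = 759.7 Ω.
V_wiper = 24.2 × 759.7/(379.2 + 759.7) = 16.1 V.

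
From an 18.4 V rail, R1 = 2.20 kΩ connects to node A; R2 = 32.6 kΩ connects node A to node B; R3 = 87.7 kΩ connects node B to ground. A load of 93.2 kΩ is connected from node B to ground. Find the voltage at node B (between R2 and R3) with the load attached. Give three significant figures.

V ≈ 10.4 V

At node B, R3 is in parallel with the load: R3‖R_L = 45.18 kΩ.
Below node A the resistance is R2 + (R3‖R_L) = 77.78 kΩ, so V_A = 18.4 × 77.78/79.98 = 17.89 V.
Then V_B = V_A × (R3‖R_L)/(R2 + R3‖R_L) = 17.89 × 45.18/77.78 = 10.4 V.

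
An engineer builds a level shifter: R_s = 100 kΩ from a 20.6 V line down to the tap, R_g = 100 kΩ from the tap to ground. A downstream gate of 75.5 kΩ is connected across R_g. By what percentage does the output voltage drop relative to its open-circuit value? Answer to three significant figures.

The divider's output (Thévenin) resistance is R_s‖R_g = 50.00 kΩ.
Fractional drop under load = R_th/(R_th + R_L) = 50.00 / (50.00 + 75.5) = 0.3984.
So the output falls by 39.8 %.

39.8 %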